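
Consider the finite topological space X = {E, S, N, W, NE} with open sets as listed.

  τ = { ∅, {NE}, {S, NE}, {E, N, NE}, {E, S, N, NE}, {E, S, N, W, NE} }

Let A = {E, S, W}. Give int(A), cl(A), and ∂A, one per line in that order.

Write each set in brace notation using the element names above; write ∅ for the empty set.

opens ⊆ A: ∅; union → int = ∅
complement {N, NE}; its interior {NE}; cl(A) = X∖{NE} = {E, S, N, W}
boundary = {E, S, N, W} ∖ ∅ = {E, S, N, W}

int(A) = ∅
cl(A)  = {E, S, N, W}
∂A     = {E, S, N, W}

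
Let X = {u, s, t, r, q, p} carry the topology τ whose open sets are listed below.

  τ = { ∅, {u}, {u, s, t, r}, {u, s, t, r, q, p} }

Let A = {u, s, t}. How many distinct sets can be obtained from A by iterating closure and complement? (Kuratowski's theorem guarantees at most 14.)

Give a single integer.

6

cl via duality: int({r, q, p}) = ∅, so X∖∅ = {u, s, t, r, q, p}
Write k for closure, c for complement:
  1. A     = {u, s, t}
  2. kA    = {u, s, t, r, q, p}
  3. cA    = {r, q, p}
  4. ckA   = ∅
  5. kcA   = {s, t, r, q, p}
  6. ckcA  = {u}
applying k or c yields no new set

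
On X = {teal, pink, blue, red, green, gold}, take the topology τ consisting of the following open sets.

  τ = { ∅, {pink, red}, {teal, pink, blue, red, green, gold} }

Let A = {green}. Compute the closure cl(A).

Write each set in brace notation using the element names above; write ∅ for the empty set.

{teal, blue, green, gold}

cl via duality: int({teal, pink, blue, red, gold}) = {pink, red}, so X∖{pink, red} = {teal, blue, green, gold}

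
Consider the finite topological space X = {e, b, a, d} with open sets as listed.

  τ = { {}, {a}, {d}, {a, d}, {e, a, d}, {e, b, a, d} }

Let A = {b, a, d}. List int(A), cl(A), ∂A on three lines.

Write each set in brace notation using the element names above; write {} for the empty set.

int(A) = {a, d}
cl(A)  = {e, b, a, d}
∂A     = {e, b}

U open, U⊆A: {}, {d}, {a}, {a, d}. int(A) = ⋃ = {a, d}
X∖A={e}, int(X∖A)={}, hence cl(A)={e, b, a, d}
∂A: remove int from cl → {e, b}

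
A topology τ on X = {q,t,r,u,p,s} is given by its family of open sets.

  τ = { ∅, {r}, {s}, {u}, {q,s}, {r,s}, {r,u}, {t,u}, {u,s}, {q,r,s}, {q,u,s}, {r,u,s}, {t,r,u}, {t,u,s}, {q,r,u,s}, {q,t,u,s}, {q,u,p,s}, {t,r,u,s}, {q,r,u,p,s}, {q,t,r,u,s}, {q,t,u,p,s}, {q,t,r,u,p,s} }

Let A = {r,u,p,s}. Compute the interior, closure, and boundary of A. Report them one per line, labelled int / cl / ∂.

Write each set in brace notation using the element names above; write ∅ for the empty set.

U open, U⊆A: ∅, {u}, {r}, {s}, {r,u}, {u,s}, {r,s}, {r,u,s}. int(A) = ⋃ = {r,u,s}
X∖A={q,t}, int(X∖A)=∅, hence cl(A)={q,t,r,u,p,s}
∂A: remove int from cl → {q,t,p}

int(A) = {r,u,s}
cl(A)  = {q,t,r,u,p,s}
∂A     = {q,t,p}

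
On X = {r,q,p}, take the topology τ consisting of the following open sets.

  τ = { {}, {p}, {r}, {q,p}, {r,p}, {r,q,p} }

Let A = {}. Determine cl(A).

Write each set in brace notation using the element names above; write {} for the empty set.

complement {r,q,p}; its interior {r,q,p}; cl(A) = X∖{r,q,p} = {}

{}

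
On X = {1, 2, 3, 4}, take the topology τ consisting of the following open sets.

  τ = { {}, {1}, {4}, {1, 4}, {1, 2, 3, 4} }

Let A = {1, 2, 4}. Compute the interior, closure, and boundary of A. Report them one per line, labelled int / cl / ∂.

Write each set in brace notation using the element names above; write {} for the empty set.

interior: largest open inside A is {1, 4} (from {}, {4}, {1}, {1, 4})
cl via duality: int({3}) = {}, so X∖{} = {1, 2, 3, 4}
cl∖int = {2, 3}

int(A) = {1, 4}
cl(A)  = {1, 2, 3, 4}
∂A     = {2, 3}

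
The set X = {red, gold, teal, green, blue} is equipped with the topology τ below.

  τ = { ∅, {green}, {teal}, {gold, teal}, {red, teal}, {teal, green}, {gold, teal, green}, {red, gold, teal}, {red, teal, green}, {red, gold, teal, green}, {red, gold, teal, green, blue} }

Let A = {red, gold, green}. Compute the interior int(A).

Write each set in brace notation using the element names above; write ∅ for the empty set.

{green}

U open, U⊆A: ∅, {green}. int(A) = ⋃ = {green}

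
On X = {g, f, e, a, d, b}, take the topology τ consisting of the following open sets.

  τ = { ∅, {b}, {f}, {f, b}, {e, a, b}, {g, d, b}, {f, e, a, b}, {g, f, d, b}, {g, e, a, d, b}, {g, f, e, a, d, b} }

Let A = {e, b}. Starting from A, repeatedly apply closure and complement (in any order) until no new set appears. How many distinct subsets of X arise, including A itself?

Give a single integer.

6

X∖A={g, f, a, d}, int(X∖A)={f}, hence cl(A)={g, e, a, d, b}
Orbit (k=closure, c=complement):
  1. A     = {e, b}
  2. kA    = {g, e, a, d, b}
  3. cA    = {g, f, a, d}
  4. ckA   = {f}
  5. kcA   = {g, f, e, a, d}
  6. ckcA  = {b}
(closed under both — stop)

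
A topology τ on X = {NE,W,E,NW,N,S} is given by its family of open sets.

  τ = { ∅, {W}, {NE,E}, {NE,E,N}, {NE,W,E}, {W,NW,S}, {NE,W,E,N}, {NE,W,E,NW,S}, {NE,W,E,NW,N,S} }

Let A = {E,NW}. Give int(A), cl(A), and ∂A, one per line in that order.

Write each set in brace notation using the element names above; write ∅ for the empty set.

int(A) = ∅
cl(A)  = {NE,E,NW,N,S}
∂A     = {NE,E,NW,N,S}

opens ⊆ A: ∅; union → int = ∅
complement {NE,W,N,S}; its interior {W}; cl(A) = X∖{W} = {NE,E,NW,N,S}
boundary = {NE,E,NW,N,S} ∖ ∅ = {NE,E,NW,N,S}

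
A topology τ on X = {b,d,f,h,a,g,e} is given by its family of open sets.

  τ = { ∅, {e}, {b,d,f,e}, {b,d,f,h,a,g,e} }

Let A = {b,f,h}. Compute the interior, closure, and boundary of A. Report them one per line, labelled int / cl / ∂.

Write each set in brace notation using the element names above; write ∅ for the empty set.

int(A) = ∅
cl(A)  = {b,d,f,h,a,g}
∂A     = {b,d,f,h,a,g}

opens ⊆ A: ∅; union → int = ∅
complement {d,a,g,e}; its interior {e}; cl(A) = X∖{e} = {b,d,f,h,a,g}
boundary = {b,d,f,h,a,g} ∖ ∅ = {b,d,f,h,a,g}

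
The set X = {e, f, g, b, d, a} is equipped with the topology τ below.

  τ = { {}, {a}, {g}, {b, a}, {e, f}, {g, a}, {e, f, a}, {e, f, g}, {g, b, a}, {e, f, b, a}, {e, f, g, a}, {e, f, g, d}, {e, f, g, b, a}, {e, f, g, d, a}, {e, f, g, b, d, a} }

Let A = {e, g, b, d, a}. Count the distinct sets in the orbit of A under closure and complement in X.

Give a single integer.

closure: X∖int(X∖A) = X∖{} = {e, f, g, b, d, a}
Let k=closure and c=complement:
  1. A     = {e, g, b, d, a}
  2. kA    = {e, f, g, b, d, a}
  3. cA    = {f}
  4. ckA   = {}
  5. kcA   = {e, f, d}
  6. ckcA  = {g, b, a}
  7. kckcA = {g, b, d, a}
  8. ckckcA = {e, f}
— saturated at 8

8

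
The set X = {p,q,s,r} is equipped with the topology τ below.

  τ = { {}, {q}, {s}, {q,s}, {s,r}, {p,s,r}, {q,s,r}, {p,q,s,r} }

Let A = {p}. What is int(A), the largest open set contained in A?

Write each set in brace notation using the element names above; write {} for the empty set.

open subsets of A: {}; so int(A) = {}

{}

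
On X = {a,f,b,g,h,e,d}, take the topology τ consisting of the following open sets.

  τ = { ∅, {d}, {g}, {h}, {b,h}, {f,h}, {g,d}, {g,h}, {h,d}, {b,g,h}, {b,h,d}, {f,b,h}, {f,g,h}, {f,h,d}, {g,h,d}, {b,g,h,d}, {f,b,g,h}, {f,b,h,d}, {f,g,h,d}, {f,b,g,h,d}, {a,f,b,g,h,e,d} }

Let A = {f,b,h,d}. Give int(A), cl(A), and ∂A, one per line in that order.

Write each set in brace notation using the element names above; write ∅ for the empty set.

interior: largest open inside A is {f,b,h,d} (from ∅, {h}, {d}, {h,d}, {f,h}, {b,h}, {f,b,h}, {b,h,d}, {f,h,d}, {f,b,h,d})
cl via duality: int({a,g,e}) = {g}, so X∖{g} = {a,f,b,h,e,d}
cl∖int = {a,e}

int(A) = {f,b,h,d}
cl(A)  = {a,f,b,h,e,d}
∂A     = {a,e}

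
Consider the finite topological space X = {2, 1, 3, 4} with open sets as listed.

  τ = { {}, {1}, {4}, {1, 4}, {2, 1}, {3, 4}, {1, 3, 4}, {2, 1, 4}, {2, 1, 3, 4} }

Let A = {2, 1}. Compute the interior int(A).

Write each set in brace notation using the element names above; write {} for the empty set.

{2, 1}

U open, U⊆A: {}, {1}, {2, 1}. int(A) = ⋃ = {2, 1}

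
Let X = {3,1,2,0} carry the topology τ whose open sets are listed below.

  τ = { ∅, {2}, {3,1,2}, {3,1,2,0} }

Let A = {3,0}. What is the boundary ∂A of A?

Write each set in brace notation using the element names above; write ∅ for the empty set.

{3,1,0}

open subsets of A: ∅; so int(A) = ∅
closure: X∖int(X∖A) = X∖{2} = {3,1,0}
∂A = {3,1,0} minus ∅ = {3,1,0}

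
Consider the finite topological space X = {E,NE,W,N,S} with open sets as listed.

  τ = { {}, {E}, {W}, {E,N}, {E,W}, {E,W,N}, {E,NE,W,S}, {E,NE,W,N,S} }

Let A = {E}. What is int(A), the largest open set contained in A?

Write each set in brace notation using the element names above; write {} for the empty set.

U open, U⊆A: {}, {E}. int(A) = ⋃ = {E}

{E}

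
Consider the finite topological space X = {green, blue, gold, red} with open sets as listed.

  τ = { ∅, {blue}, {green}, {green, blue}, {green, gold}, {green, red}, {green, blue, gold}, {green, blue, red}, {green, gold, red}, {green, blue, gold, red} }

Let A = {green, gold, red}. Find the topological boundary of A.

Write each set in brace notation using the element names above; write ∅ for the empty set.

∅

open subsets of A: ∅, {green}, {green, gold}, {green, red}, {green, gold, red}; so int(A) = {green, gold, red}
closure: X∖int(X∖A) = X∖{blue} = {green, gold, red}
∂A = {green, gold, red} minus {green, gold, red} = ∅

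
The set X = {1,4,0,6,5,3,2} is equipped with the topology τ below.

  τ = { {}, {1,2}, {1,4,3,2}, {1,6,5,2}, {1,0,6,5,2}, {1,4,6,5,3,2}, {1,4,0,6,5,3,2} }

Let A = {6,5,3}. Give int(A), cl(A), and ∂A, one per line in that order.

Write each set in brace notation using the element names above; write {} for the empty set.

opens ⊆ A: {}; union → int = {}
complement {1,4,0,2}; its interior {1,2}; cl(A) = X∖{1,2} = {4,0,6,5,3}
boundary = {4,0,6,5,3} ∖ {} = {4,0,6,5,3}

int(A) = {}
cl(A)  = {4,0,6,5,3}
∂A     = {4,0,6,5,3}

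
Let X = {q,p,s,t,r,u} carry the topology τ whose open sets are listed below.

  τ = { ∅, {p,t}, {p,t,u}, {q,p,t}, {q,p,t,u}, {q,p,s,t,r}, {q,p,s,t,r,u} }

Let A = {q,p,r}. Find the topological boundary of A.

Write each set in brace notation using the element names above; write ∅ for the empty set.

opens ⊆ A: ∅; union → int = ∅
complement {s,t,u}; its interior ∅; cl(A) = X∖∅ = {q,p,s,t,r,u}
boundary = {q,p,s,t,r,u} ∖ ∅ = {q,p,s,t,r,u}

{q,p,s,t,r,u}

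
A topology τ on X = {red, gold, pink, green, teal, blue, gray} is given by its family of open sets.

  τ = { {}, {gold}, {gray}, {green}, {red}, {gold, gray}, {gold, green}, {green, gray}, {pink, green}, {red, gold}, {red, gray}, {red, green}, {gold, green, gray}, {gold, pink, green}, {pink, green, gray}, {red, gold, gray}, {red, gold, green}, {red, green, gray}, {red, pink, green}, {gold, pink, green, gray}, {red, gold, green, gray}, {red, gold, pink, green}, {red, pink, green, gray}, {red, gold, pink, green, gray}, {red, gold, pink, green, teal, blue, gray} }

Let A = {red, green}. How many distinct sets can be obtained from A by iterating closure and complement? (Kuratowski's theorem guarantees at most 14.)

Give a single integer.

6

complement {gold, pink, teal, blue, gray}; its interior {gold, gray}; cl(A) = X∖{gold, gray} = {red, pink, green, teal, blue}
With k = closure, c = complement:
  1. A     = {red, green}
  2. kA    = {red, pink, green, teal, blue}
  3. cA    = {gold, pink, teal, blue, gray}
  4. ckA   = {gold, gray}
  5. kckA  = {gold, teal, blue, gray}
  6. ckckA = {red, pink, green}
k, c of each give nothing new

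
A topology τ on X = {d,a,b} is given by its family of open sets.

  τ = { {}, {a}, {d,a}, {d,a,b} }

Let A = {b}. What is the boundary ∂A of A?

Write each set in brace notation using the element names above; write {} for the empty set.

U open, U⊆A: {}. int(A) = ⋃ = {}
X∖A={d,a}, int(X∖A)={d,a}, hence cl(A)={b}
∂A: remove int from cl → {b}

{b}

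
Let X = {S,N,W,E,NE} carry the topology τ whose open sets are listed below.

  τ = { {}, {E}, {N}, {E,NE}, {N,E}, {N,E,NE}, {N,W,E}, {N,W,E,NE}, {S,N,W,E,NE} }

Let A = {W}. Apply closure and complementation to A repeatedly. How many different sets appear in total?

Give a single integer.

6

closure: X∖int(X∖A) = X∖{N,E,NE} = {S,W}
Let k=closure and c=complement:
  1. A     = {W}
  2. kA    = {S,W}
  3. cA    = {S,N,E,NE}
  4. ckA   = {N,E,NE}
  5. kcA   = {S,N,W,E,NE}
  6. ckcA  = {}
— saturated at 6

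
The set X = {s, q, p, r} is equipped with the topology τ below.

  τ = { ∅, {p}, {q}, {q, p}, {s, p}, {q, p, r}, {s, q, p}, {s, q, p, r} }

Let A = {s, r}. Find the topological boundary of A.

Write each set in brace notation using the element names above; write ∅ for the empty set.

open subsets of A: ∅; so int(A) = ∅
closure: X∖int(X∖A) = X∖{q, p} = {s, r}
∂A = {s, r} minus ∅ = {s, r}

{s, r}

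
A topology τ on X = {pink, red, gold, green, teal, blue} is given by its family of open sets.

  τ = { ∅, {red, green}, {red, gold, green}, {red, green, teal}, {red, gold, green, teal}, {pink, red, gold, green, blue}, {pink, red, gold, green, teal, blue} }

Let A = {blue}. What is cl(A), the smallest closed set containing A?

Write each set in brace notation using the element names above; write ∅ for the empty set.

{pink, blue}

complement {pink, red, gold, green, teal}; its interior {red, gold, green, teal}; cl(A) = X∖{red, gold, green, teal} = {pink, blue}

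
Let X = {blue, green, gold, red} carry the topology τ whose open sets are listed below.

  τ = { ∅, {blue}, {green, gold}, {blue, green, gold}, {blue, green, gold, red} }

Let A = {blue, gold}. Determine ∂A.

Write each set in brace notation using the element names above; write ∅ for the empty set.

{green, gold, red}

opens ⊆ A: ∅, {blue}; union → int = {blue}
complement {green, red}; its interior ∅; cl(A) = X∖∅ = {blue, green, gold, red}
boundary = {blue, green, gold, red} ∖ {blue} = {green, gold, red}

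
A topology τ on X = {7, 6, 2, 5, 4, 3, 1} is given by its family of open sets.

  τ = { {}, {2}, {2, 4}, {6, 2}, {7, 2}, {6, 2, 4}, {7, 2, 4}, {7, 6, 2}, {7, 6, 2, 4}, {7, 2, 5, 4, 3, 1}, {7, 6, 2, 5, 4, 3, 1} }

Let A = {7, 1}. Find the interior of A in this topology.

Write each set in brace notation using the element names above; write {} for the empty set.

open subsets of A: {}; so int(A) = {}

{}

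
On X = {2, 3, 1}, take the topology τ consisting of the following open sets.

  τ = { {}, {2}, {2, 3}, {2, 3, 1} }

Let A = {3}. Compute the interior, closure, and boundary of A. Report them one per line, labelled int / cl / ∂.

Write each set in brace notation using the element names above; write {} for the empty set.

int(A) = {}
cl(A)  = {3, 1}
∂A     = {3, 1}

open subsets of A: {}; so int(A) = {}
closure: X∖int(X∖A) = X∖{2} = {3, 1}
∂A = {3, 1} minus {} = {3, 1}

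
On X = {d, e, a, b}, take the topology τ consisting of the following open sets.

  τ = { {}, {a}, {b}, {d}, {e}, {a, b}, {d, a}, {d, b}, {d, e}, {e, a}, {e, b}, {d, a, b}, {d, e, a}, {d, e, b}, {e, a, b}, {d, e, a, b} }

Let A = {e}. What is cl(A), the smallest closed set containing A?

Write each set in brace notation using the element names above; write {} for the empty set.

complement {d, a, b}; its interior {d, a, b}; cl(A) = X∖{d, a, b} = {e}

{e}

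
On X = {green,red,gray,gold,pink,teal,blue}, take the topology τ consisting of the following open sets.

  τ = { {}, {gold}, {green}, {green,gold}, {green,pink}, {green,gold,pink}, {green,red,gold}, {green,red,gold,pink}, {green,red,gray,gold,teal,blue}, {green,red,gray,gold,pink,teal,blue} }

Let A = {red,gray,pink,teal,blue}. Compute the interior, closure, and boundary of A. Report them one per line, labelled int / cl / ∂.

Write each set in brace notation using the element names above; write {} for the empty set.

opens ⊆ A: {}; union → int = {}
complement {green,gold}; its interior {green,gold}; cl(A) = X∖{green,gold} = {red,gray,pink,teal,blue}
boundary = {red,gray,pink,teal,blue} ∖ {} = {red,gray,pink,teal,blue}

int(A) = {}
cl(A)  = {red,gray,pink,teal,blue}
∂A     = {red,gray,pink,teal,blue}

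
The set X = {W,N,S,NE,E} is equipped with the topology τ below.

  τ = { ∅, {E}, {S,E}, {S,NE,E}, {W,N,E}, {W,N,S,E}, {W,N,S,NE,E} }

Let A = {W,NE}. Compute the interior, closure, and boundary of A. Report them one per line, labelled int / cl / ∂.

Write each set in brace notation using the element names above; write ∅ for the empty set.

opens ⊆ A: ∅; union → int = ∅
complement {N,S,E}; its interior {S,E}; cl(A) = X∖{S,E} = {W,N,NE}
boundary = {W,N,NE} ∖ ∅ = {W,N,NE}

int(A) = ∅
cl(A)  = {W,N,NE}
∂A     = {W,N,NE}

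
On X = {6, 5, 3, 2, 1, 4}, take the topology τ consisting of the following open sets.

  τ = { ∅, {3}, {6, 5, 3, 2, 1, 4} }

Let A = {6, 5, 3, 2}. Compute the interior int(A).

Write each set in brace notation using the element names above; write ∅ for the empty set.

{3}

open subsets of A: ∅, {3}; so int(A) = {3}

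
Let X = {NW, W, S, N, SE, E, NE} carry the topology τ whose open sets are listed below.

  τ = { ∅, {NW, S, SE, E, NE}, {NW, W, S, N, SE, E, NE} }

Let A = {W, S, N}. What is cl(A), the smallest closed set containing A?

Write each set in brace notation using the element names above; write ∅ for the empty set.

complement {NW, SE, E, NE}; its interior ∅; cl(A) = X∖∅ = {NW, W, S, N, SE, E, NE}

{NW, W, S, N, SE, E, NE}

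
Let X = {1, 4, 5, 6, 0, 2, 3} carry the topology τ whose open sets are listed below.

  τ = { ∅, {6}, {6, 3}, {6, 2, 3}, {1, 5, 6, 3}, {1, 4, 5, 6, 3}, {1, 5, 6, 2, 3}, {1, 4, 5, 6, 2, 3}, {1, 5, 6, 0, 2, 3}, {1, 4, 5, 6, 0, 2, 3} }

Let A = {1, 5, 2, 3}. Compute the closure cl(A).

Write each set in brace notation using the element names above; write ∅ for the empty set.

cl via duality: int({4, 6, 0}) = {6}, so X∖{6} = {1, 4, 5, 0, 2, 3}

{1, 4, 5, 0, 2, 3}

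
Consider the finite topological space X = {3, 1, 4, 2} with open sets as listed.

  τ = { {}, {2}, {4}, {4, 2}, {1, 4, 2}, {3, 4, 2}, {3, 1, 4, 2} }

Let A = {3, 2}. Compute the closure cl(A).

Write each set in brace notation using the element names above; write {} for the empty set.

closure: X∖int(X∖A) = X∖{4} = {3, 1, 2}

{3, 1, 2}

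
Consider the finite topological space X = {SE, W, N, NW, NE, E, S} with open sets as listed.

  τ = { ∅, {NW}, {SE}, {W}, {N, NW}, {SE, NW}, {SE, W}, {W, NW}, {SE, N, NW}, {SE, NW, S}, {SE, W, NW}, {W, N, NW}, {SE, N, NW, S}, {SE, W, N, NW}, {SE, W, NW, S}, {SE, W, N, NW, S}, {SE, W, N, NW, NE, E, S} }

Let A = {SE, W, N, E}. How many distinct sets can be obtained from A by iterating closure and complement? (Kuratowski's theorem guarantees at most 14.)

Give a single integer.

8

closure: X∖int(X∖A) = X∖{NW} = {SE, W, N, NE, E, S}
Let k=closure and c=complement:
  1. A     = {SE, W, N, E}
  2. kA    = {SE, W, N, NE, E, S}
  3. cA    = {NW, NE, S}
  4. ckA   = {NW}
  5. kcA   = {N, NW, NE, E, S}
  6. ckcA  = {SE, W}
  7. kckcA = {SE, W, NE, E, S}
  8. ckckcA = {N, NW}
— saturated at 8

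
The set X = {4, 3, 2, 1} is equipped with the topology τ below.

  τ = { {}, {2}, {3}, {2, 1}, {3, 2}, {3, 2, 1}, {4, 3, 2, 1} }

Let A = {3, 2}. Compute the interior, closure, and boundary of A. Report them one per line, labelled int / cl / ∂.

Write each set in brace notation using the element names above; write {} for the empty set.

int(A) = {3, 2}
cl(A)  = {4, 3, 2, 1}
∂A     = {4, 1}

open subsets of A: {}, {2}, {3}, {3, 2}; so int(A) = {3, 2}
closure: X∖int(X∖A) = X∖{} = {4, 3, 2, 1}
∂A = {4, 3, 2, 1} minus {3, 2} = {4, 1}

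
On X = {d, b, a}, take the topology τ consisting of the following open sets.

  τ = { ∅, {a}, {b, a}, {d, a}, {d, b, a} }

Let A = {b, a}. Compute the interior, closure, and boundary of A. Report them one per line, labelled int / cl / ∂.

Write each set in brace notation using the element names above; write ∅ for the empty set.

opens ⊆ A: ∅, {a}, {b, a}; union → int = {b, a}
complement {d}; its interior ∅; cl(A) = X∖∅ = {d, b, a}
boundary = {d, b, a} ∖ {b, a} = {d}

int(A) = {b, a}
cl(A)  = {d, b, a}
∂A     = {d}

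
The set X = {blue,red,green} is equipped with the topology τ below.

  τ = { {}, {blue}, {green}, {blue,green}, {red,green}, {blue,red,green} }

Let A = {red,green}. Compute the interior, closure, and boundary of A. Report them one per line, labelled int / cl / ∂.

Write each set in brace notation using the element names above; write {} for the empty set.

int(A) = {red,green}
cl(A)  = {red,green}
∂A     = {}

U open, U⊆A: {}, {green}, {red,green}. int(A) = ⋃ = {red,green}
X∖A={blue}, int(X∖A)={blue}, hence cl(A)={red,green}
∂A: remove int from cl → {}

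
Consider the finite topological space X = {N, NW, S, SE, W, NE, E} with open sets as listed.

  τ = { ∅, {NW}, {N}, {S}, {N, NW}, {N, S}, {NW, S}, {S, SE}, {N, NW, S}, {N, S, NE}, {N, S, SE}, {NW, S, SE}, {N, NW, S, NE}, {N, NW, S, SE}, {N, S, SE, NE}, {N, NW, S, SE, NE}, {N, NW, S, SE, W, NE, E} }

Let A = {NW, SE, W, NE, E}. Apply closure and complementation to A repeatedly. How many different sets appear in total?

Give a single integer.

X∖A={N, S}, int(X∖A)={N, S}, hence cl(A)={NW, SE, W, NE, E}
Orbit (k=closure, c=complement):
  1. A     = {NW, SE, W, NE, E}
  2. cA    = {N, S}
  3. kcA   = {N, S, SE, W, NE, E}
  4. ckcA  = {NW}
  5. kckcA = {NW, W, E}
  6. ckckcA = {N, S, SE, NE}
(closed under both — stop)

6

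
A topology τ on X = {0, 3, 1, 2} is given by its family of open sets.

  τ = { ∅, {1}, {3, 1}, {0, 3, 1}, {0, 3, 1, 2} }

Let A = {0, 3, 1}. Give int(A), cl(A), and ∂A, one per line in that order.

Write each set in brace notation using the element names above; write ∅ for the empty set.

interior: largest open inside A is {0, 3, 1} (from ∅, {1}, {3, 1}, {0, 3, 1})
cl via duality: int({2}) = ∅, so X∖∅ = {0, 3, 1, 2}
cl∖int = {2}

int(A) = {0, 3, 1}
cl(A)  = {0, 3, 1, 2}
∂A     = {2}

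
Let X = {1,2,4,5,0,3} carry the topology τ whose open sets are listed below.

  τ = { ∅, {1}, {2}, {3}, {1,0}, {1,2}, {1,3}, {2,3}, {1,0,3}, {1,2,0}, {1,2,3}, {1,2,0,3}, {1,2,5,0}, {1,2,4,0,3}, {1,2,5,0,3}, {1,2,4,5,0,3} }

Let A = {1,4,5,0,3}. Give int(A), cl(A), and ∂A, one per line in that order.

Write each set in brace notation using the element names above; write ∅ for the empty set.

U open, U⊆A: ∅, {1}, {3}, {1,3}, {1,0}, {1,0,3}. int(A) = ⋃ = {1,0,3}
X∖A={2}, int(X∖A)={2}, hence cl(A)={1,4,5,0,3}
∂A: remove int from cl → {4,5}

int(A) = {1,0,3}
cl(A)  = {1,4,5,0,3}
∂A     = {4,5}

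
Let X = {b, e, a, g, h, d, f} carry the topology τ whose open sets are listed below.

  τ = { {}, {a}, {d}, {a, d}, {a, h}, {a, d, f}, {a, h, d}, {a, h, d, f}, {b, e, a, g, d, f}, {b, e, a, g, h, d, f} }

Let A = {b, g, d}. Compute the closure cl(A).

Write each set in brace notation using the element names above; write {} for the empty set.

{b, e, g, d, f}

complement {e, a, h, f}; its interior {a, h}; cl(A) = X∖{a, h} = {b, e, g, d, f}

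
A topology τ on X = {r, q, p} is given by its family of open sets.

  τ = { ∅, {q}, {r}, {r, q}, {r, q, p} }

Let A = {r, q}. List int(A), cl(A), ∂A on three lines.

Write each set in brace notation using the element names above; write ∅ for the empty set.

U open, U⊆A: ∅, {q}, {r}, {r, q}. int(A) = ⋃ = {r, q}
X∖A={p}, int(X∖A)=∅, hence cl(A)={r, q, p}
∂A: remove int from cl → {p}

int(A) = {r, q}
cl(A)  = {r, q, p}
∂A     = {p}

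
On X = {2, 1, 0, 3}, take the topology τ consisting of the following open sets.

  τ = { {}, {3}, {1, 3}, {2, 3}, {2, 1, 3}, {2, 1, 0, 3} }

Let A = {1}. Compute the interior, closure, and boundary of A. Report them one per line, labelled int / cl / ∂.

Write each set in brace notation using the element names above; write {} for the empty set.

interior: largest open inside A is {} (from {})
cl via duality: int({2, 0, 3}) = {2, 3}, so X∖{2, 3} = {1, 0}
cl∖int = {1, 0}

int(A) = {}
cl(A)  = {1, 0}
∂A     = {1, 0}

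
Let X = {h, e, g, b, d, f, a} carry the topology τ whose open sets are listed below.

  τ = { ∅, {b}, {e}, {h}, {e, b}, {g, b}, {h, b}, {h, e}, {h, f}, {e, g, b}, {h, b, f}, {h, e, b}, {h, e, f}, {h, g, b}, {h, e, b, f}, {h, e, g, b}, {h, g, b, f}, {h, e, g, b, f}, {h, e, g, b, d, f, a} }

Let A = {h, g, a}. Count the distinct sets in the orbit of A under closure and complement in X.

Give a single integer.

cl via duality: int({e, b, d, f}) = {e, b}, so X∖{e, b} = {h, g, d, f, a}
Write k for closure, c for complement:
  1. A     = {h, g, a}
  2. kA    = {h, g, d, f, a}
  3. cA    = {e, b, d, f}
  4. ckA   = {e, b}
  5. kcA   = {e, g, b, d, f, a}
  6. kckA  = {e, g, b, d, a}
  7. ckcA  = {h}
  8. ckckA = {h, f}
  9. kckcA = {h, d, f, a}
  10. ckckcA = {e, g, b}
applying k or c yields no new set

10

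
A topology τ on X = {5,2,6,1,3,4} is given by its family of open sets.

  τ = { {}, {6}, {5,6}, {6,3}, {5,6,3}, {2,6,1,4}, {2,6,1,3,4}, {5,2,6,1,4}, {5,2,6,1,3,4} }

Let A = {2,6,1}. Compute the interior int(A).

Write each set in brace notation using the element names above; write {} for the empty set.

U open, U⊆A: {}, {6}. int(A) = ⋃ = {6}

{6}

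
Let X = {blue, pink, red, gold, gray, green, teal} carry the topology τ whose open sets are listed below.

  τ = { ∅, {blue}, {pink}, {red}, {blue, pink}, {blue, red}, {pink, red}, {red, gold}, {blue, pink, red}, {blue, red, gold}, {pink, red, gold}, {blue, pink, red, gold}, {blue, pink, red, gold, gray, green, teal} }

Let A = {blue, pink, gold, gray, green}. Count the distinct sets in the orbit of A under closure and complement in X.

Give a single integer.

8

cl via duality: int({red, teal}) = {red}, so X∖{red} = {blue, pink, gold, gray, green, teal}
Write k for closure, c for complement:
  1. A     = {blue, pink, gold, gray, green}
  2. kA    = {blue, pink, gold, gray, green, teal}
  3. cA    = {red, teal}
  4. ckA   = {red}
  5. kcA   = {red, gold, gray, green, teal}
  6. ckcA  = {blue, pink}
  7. kckcA = {blue, pink, gray, green, teal}
  8. ckckcA = {red, gold}
applying k or c yields no new set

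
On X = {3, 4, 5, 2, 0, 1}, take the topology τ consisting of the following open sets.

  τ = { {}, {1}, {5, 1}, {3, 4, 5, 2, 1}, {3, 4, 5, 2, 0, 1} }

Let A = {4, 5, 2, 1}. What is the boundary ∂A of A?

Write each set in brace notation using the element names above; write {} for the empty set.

opens ⊆ A: {}, {1}, {5, 1}; union → int = {5, 1}
complement {3, 0}; its interior {}; cl(A) = X∖{} = {3, 4, 5, 2, 0, 1}
boundary = {3, 4, 5, 2, 0, 1} ∖ {5, 1} = {3, 4, 2, 0}

{3, 4, 2, 0}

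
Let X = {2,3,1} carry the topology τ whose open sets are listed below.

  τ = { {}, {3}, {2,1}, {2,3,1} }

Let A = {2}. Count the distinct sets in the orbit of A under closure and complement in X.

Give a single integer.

6

closure: X∖int(X∖A) = X∖{3} = {2,1}
Let k=closure and c=complement:
  1. A     = {2}
  2. kA    = {2,1}
  3. cA    = {3,1}
  4. ckA   = {3}
  5. kcA   = {2,3,1}
  6. ckcA  = {}
— saturated at 6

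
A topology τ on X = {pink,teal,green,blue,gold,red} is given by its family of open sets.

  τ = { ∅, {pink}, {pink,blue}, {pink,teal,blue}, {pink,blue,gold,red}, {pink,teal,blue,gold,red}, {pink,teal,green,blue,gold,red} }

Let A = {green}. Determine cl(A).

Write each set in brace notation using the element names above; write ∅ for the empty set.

cl via duality: int({pink,teal,blue,gold,red}) = {pink,teal,blue,gold,red}, so X∖{pink,teal,blue,gold,red} = {green}

{green}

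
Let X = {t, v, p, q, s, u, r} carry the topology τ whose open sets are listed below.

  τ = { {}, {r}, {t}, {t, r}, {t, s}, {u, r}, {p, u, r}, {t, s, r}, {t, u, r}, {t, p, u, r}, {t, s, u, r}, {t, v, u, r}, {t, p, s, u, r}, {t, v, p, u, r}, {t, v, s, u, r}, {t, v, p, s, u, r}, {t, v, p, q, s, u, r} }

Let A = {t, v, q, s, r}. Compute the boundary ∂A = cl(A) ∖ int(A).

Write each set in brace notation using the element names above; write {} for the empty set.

{v, p, q, u}

opens ⊆ A: {}, {t}, {r}, {t, s}, {t, r}, {t, s, r}; union → int = {t, s, r}
complement {p, u}; its interior {}; cl(A) = X∖{} = {t, v, p, q, s, u, r}
boundary = {t, v, p, q, s, u, r} ∖ {t, s, r} = {v, p, q, u}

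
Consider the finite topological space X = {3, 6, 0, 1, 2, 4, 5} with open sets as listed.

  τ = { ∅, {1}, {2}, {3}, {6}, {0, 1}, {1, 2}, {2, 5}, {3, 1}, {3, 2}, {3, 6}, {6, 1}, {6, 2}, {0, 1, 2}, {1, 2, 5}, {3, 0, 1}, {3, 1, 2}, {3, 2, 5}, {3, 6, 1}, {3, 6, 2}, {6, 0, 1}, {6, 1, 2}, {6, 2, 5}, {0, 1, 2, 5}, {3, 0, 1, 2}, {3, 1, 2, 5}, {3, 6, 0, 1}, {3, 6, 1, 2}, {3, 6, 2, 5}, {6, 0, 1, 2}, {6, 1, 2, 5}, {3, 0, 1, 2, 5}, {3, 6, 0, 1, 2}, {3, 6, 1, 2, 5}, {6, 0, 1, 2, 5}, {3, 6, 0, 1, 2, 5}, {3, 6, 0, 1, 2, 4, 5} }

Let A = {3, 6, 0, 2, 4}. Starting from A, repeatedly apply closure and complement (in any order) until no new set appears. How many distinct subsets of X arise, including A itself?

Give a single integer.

cl via duality: int({1, 5}) = {1}, so X∖{1} = {3, 6, 0, 2, 4, 5}
Write k for closure, c for complement:
  1. A     = {3, 6, 0, 2, 4}
  2. kA    = {3, 6, 0, 2, 4, 5}
  3. cA    = {1, 5}
  4. ckA   = {1}
  5. kcA   = {0, 1, 4, 5}
  6. kckA  = {0, 1, 4}
  7. ckcA  = {3, 6, 2}
  8. ckckA = {3, 6, 2, 5}
  9. kckcA = {3, 6, 2, 4, 5}
  10. ckckcA = {0, 1}
applying k or c yields no new set

10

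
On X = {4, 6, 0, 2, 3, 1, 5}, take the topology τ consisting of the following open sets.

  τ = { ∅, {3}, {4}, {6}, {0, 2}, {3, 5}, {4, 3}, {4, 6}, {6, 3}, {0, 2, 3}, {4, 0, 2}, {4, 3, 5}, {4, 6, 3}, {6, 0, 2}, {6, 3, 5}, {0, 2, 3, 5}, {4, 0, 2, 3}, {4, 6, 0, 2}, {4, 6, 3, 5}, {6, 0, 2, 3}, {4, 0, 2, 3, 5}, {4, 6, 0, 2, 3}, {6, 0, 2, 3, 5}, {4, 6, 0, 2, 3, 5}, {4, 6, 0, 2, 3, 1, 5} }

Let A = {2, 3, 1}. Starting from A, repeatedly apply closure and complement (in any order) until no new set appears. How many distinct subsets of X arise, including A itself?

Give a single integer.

12

cl via duality: int({4, 6, 0, 5}) = {4, 6}, so X∖{4, 6} = {0, 2, 3, 1, 5}
Write k for closure, c for complement:
  1. A     = {2, 3, 1}
  2. kA    = {0, 2, 3, 1, 5}
  3. cA    = {4, 6, 0, 5}
  4. ckA   = {4, 6}
  5. kcA   = {4, 6, 0, 2, 1, 5}
  6. kckA  = {4, 6, 1}
  7. ckcA  = {3}
  8. ckckA = {0, 2, 3, 5}
  9. kckcA = {3, 1, 5}
  10. ckckcA = {4, 6, 0, 2}
  11. kckckcA = {4, 6, 0, 2, 1}
  12. ckckckcA = {3, 5}
applying k or c yields no new set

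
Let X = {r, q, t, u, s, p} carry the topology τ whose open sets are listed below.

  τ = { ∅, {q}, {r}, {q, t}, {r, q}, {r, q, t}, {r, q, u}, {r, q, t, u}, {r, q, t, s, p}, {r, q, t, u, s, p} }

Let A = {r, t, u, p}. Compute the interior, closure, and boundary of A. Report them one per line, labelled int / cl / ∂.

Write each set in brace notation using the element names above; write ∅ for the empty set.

U open, U⊆A: ∅, {r}. int(A) = ⋃ = {r}
X∖A={q, s}, int(X∖A)={q}, hence cl(A)={r, t, u, s, p}
∂A: remove int from cl → {t, u, s, p}

int(A) = {r}
cl(A)  = {r, t, u, s, p}
∂A     = {t, u, s, p}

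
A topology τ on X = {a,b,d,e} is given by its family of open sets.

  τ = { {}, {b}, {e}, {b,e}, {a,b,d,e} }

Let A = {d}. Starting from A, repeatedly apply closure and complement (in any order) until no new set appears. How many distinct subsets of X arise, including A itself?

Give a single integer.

6

cl via duality: int({a,b,e}) = {b,e}, so X∖{b,e} = {a,d}
Write k for closure, c for complement:
  1. A     = {d}
  2. kA    = {a,d}
  3. cA    = {a,b,e}
  4. ckA   = {b,e}
  5. kcA   = {a,b,d,e}
  6. ckcA  = {}
applying k or c yields no new set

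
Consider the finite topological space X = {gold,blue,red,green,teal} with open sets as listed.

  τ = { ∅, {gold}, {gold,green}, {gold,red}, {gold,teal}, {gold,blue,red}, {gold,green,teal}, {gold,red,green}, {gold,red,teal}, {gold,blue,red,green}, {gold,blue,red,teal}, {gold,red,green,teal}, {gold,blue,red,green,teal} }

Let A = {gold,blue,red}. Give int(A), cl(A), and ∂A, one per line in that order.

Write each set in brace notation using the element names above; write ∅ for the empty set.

int(A) = {gold,blue,red}
cl(A)  = {gold,blue,red,green,teal}
∂A     = {green,teal}

interior: largest open inside A is {gold,blue,red} (from ∅, {gold}, {gold,red}, {gold,blue,red})
cl via duality: int({green,teal}) = ∅, so X∖∅ = {gold,blue,red,green,teal}
cl∖int = {green,teal}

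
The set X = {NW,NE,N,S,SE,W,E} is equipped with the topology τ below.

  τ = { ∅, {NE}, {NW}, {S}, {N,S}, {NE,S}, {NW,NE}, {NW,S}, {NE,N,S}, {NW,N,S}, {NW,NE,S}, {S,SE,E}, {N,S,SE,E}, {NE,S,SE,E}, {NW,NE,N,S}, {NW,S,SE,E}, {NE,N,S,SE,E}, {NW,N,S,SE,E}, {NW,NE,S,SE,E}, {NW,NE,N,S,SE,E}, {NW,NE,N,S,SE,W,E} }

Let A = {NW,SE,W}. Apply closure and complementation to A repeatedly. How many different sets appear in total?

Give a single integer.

cl via duality: int({NE,N,S,E}) = {NE,N,S}, so X∖{NE,N,S} = {NW,SE,W,E}
Write k for closure, c for complement:
  1. A     = {NW,SE,W}
  2. kA    = {NW,SE,W,E}
  3. cA    = {NE,N,S,E}
  4. ckA   = {NE,N,S}
  5. kcA   = {NE,N,S,SE,W,E}
  6. ckcA  = {NW}
  7. kckcA = {NW,W}
  8. ckckcA = {NE,N,S,SE,E}
applying k or c yields no new set

8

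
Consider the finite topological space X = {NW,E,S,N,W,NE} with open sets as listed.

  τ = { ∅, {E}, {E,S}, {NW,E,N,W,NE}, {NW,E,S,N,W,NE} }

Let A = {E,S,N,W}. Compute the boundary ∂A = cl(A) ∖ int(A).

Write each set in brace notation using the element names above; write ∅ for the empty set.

{NW,N,W,NE}

interior: largest open inside A is {E,S} (from ∅, {E}, {E,S})
cl via duality: int({NW,NE}) = ∅, so X∖∅ = {NW,E,S,N,W,NE}
cl∖int = {NW,N,W,NE}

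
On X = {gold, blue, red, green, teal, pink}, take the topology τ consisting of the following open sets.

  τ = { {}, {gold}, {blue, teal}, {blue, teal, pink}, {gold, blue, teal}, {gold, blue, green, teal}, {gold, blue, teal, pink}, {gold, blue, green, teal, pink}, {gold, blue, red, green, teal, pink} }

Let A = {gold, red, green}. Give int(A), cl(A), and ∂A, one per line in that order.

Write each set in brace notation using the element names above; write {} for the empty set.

U open, U⊆A: {}, {gold}. int(A) = ⋃ = {gold}
X∖A={blue, teal, pink}, int(X∖A)={blue, teal, pink}, hence cl(A)={gold, red, green}
∂A: remove int from cl → {red, green}

int(A) = {gold}
cl(A)  = {gold, red, green}
∂A     = {red, green}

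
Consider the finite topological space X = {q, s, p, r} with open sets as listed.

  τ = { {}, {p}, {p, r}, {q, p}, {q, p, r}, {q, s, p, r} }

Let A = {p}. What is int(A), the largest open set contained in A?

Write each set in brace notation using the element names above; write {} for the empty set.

{p}

open subsets of A: {}, {p}; so int(A) = {p}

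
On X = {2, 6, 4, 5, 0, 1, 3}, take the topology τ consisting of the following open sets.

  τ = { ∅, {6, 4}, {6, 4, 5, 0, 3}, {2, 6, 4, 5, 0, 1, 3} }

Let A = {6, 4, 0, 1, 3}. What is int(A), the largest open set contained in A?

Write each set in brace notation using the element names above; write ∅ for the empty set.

{6, 4}

open subsets of A: ∅, {6, 4}; so int(A) = {6, 4}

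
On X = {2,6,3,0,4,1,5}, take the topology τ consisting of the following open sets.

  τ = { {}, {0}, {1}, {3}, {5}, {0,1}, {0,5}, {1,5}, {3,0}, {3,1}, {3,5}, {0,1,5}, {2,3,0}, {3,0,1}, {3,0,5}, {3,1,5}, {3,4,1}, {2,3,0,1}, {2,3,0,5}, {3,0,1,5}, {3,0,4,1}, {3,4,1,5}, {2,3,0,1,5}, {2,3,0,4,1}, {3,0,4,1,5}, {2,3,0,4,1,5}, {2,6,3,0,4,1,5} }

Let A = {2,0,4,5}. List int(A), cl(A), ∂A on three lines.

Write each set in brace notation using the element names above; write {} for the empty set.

int(A) = {0,5}
cl(A)  = {2,6,0,4,5}
∂A     = {2,6,4}

opens ⊆ A: {}, {0}, {5}, {0,5}; union → int = {0,5}
complement {6,3,1}; its interior {3,1}; cl(A) = X∖{3,1} = {2,6,0,4,5}
boundary = {2,6,0,4,5} ∖ {0,5} = {2,6,4}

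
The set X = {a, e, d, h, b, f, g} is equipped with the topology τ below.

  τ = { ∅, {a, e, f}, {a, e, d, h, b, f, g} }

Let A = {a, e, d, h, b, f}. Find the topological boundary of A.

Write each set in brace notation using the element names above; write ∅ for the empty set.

open subsets of A: ∅, {a, e, f}; so int(A) = {a, e, f}
closure: X∖int(X∖A) = X∖∅ = {a, e, d, h, b, f, g}
∂A = {a, e, d, h, b, f, g} minus {a, e, f} = {d, h, b, g}

{d, h, b, g}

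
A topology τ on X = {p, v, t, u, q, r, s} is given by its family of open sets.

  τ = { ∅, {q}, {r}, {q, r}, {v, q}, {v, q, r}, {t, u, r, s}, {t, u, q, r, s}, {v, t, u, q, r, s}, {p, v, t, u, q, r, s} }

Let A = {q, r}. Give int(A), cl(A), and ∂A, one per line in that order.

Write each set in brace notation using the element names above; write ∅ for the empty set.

open subsets of A: ∅, {q}, {r}, {q, r}; so int(A) = {q, r}
closure: X∖int(X∖A) = X∖∅ = {p, v, t, u, q, r, s}
∂A = {p, v, t, u, q, r, s} minus {q, r} = {p, v, t, u, s}

int(A) = {q, r}
cl(A)  = {p, v, t, u, q, r, s}
∂A     = {p, v, t, u, s}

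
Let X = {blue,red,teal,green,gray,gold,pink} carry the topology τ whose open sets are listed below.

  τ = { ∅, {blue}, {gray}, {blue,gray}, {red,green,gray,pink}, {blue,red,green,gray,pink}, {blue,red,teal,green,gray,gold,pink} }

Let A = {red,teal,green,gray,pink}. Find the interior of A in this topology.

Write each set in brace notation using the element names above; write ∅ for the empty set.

interior: largest open inside A is {red,green,gray,pink} (from ∅, {gray}, {red,green,gray,pink})

{red,green,gray,pink}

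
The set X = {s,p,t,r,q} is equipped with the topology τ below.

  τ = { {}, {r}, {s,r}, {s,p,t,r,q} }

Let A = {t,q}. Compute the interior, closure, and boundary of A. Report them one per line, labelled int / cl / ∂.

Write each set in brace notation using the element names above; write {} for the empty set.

int(A) = {}
cl(A)  = {p,t,q}
∂A     = {p,t,q}

U open, U⊆A: {}. int(A) = ⋃ = {}
X∖A={s,p,r}, int(X∖A)={s,r}, hence cl(A)={p,t,q}
∂A: remove int from cl → {p,t,q}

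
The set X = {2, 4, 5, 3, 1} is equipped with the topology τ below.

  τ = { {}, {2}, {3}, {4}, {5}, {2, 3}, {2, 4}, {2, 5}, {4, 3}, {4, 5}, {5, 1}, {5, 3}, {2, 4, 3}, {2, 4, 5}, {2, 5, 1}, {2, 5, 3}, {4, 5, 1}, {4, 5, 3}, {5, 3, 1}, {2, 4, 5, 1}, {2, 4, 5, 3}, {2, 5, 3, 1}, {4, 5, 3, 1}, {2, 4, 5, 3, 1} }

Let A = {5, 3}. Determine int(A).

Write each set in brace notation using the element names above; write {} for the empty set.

U open, U⊆A: {}, {5}, {3}, {5, 3}. int(A) = ⋃ = {5, 3}

{5, 3}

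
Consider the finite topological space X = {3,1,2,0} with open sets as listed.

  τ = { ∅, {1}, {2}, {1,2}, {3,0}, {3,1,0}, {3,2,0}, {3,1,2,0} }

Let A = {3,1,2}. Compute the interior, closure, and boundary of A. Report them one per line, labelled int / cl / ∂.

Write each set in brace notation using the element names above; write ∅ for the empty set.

int(A) = {1,2}
cl(A)  = {3,1,2,0}
∂A     = {3,0}

U open, U⊆A: ∅, {2}, {1}, {1,2}. int(A) = ⋃ = {1,2}
X∖A={0}, int(X∖A)=∅, hence cl(A)={3,1,2,0}
∂A: remove int from cl → {3,0}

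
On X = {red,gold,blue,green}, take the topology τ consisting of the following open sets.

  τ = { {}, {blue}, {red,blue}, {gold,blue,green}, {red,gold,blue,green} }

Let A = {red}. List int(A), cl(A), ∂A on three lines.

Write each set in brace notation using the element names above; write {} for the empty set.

open subsets of A: {}; so int(A) = {}
closure: X∖int(X∖A) = X∖{gold,blue,green} = {red}
∂A = {red} minus {} = {red}

int(A) = {}
cl(A)  = {red}
∂A     = {red}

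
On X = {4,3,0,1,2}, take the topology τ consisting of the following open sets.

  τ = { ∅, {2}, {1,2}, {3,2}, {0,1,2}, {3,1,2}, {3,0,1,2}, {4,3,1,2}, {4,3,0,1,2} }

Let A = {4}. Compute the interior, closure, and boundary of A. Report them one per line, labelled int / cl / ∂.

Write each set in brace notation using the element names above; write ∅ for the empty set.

int(A) = ∅
cl(A)  = {4}
∂A     = {4}

open subsets of A: ∅; so int(A) = ∅
closure: X∖int(X∖A) = X∖{3,0,1,2} = {4}
∂A = {4} minus ∅ = {4}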